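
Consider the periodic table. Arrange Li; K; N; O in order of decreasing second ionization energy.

Consider each +1 ion: Li⁺ is the bare [He] core; K⁺ is the bare [Ar] core; N⁺ still has 4 valence electrons; O⁺ still has 5 valence electrons.
Usually core removal costs more than valence removal, but here the competition is close: a tightly held n=2 valence electron can cost more to remove than an n=3 core electron, so the actual values have to decide it.
Valence configurations: N⁺ [He]2s²2p², O⁺ [He]2s²2p³.
The numbers (kJ/mol): Li 7298, K 3052, N 2856, O 3388.
So the second ionization energies run N < K < O < Li.

Li, O, K, N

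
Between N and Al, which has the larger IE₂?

N

After 1 electron has been removed, what remains? N⁺ still has 4 valence electrons; Al⁺ still has 2 valence electrons.
All are still removing valence electrons, so compare the +1 ions as you would atoms: IE_2 generally rises across a period (higher Z_eff) and falls down a group (larger shell), subject to the usual subshell exceptions.
Valence configurations: N⁺ [He]2s²2p², Al⁺ [Ne]3s².
Approximate IE_2 values (kJ/mol): N 2856, Al 1817.
Overall IE_2 order: Al < N.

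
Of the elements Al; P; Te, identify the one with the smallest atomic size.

Al is in period 3, group 13; P is in period 3, group 15; Te is in period 5, group 16.
Radius decreases left→right (rising Z_eff, same n) and increases top→bottom (higher n).
These span different periods and groups, so the two trends combine.
Al > P: Al lies to the left of P in period 3, so the across-period effect alone puts Al larger.
Te > Al: period and group pull opposite ways; the down-group shift dominates (136 vs 126 pm).
Approximate values (pm): Al 126, P 111, Te 136.
The smallest atomic size among these belongs to P.

P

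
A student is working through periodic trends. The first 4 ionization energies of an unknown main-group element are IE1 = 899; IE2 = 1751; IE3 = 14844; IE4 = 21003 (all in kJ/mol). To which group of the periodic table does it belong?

Group 2

Look for the largest jump between consecutive ionization energies: IE3/IE2 ≈ 8.5, far larger than any earlier ratio.
That jump marks the point where a core electron is being removed. So the atom has 2 valence electrons.
A main-group element with 2 valence electrons is in group 2.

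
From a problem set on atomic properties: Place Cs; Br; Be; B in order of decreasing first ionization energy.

Across a period the outer electron is held more tightly (higher IE₁); down a group it sits in a higher shell, more shielded, and comes off more easily.
Here both period and group differ, so the two effects have to be weighed against each other.
B > Cs: relative to Cs, both the across-period and down-group shifts push B's first ionization energy up.
Be > B: this pair runs against the simple trend — see the exception note.
Br > Be: the two effects oppose for this pair; the across-period effect wins (1140 vs 900 kJ/mol).
Note the exception: Be has a higher first ionization energy than B, contrary to the simple trend — removing B's lone 2p electron is easier than breaking Be's filled 2s².
Approximate values (kJ/mol): Be 900, B 801, Br 1140, Cs 376.
So from highest to lowest: Br > Be > B > Cs.

Br > Be > B > Cs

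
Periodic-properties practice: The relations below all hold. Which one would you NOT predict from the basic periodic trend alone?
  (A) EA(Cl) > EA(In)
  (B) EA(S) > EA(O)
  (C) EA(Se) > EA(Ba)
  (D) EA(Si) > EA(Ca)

The general trend: electron affinity increases across a period and decreases down a group.
(A) Cl (period 3, group 17) vs In (period 5, group 13): the stated order agrees with the simple trend.
(B) S (period 3, group 16) vs O (period 2, group 16): the stated order contradicts the simple trend.
(C) Se (period 4, group 16) vs Ba (period 6, group 2): the stated order agrees with the simple trend.
(D) Si (period 3, group 14) vs Ca (period 4, group 2): the stated order agrees with the simple trend.
The exception is (B): the compact 2p subshell of O repels the added electron more than S's larger 3p does.

(B)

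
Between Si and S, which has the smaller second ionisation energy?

Si

After 1 electron has been removed, what remains? Si⁺ still has 3 valence electrons; S⁺ still has 5 valence electrons.
All are still removing valence electrons, so compare the +1 ions as you would atoms: IE_2 generally rises across a period (higher Z_eff) and falls down a group (larger shell), subject to the usual subshell exceptions.
Valence configurations: Si⁺ [Ne]3s²3p¹, S⁺ [Ne]3s²3p³.
The numbers (kJ/mol): Si 1577, S 2252.
Putting it together, IE_2: Si < S.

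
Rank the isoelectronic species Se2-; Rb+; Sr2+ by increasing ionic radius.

All of these have 36 electrons, so size is governed by nuclear charge alone: the more protons, the stronger the pull on the same electron cloud, and the smaller the ion.
Nuclear charges: Sr2+ (Z=38), Rb+ (Z=37), Se2- (Z=34).
Smallest to largest: Sr2+ < Rb+ < Se2-.

Sr2+, Rb+, Se2-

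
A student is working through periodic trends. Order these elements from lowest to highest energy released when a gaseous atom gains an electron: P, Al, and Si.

Al is in period 3, group 13; Si is in period 3, group 14; P is in period 3, group 15.
Adding an electron releases more energy for atoms nearer the top right (short of the noble gases).
All lie in period 3; the across-period trend (electron affinity increases left to right) applies, with the exception below.
Note the exception: Si has a higher electron affinity than P, contrary to the simple trend — adding an electron to P's half-filled 3p³ is unfavourable, so Si (3p²) has the more exothermic EA.
Approximate values (kJ/mol): Al 42, Si 134, P 72.
So from lowest to highest: Al < P < Si.

Al, P, Si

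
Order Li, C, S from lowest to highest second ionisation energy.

S < C < Li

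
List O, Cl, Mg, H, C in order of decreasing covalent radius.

Radius decreases left→right (rising Z_eff, same n) and increases top→bottom (higher n).
Neither a single period nor a single group — weigh both effects.
O > H: the two effects oppose for this pair; the down-group effect wins (63 vs 32 pm).
C > O: C lies to the left of O in period 2, so the across-period effect alone puts C larger.
Cl > C: period and group pull opposite ways; the down-group shift dominates (99 vs 75 pm).
Mg > Cl: both are in period 3; the period trend gives Mg the larger value.
Tabulated atomic radius (pm): H 32, C 75, O 63, Mg 139, Cl 99.
So from largest to smallest: Mg > Cl > C > O > H.

Mg > Cl > C > O > H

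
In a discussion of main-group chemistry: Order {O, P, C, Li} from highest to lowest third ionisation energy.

Li > O > C > P

Consider each +2 ion: O²⁺ still has 4 valence electrons; P²⁺ still has 3 valence electrons; C²⁺ still has 2 valence electrons; Li²⁺ is already 1 electron into the core.
Core electrons are held far more tightly than valence electrons, so Li tops the IE_3 order.
Valence configurations: O²⁺ [He]2s²2p², P²⁺ [Ne]3s²3p¹, C²⁺ [He]2s².
The numbers (kJ/mol): O 5300, P 2914, C 4620, Li 11815.
Hence IE_3: P < C < O < Li.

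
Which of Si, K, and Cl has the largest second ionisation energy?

K

The second ionization energy removes an electron from the +1 ion. For each element: Si⁺ still has 3 valence electrons; K⁺ is the bare [Ar] core; Cl⁺ still has 6 valence electrons.
Core electrons are held far more tightly than valence electrons, so K tops the IE_2 order.
Valence configurations: Si⁺ [Ne]3s²3p¹, Cl⁺ [Ne]3s²3p⁴.
Approximate IE_2 values (kJ/mol): Si 1577, K 3052, Cl 2298.
Hence IE_2: Si < Cl < K.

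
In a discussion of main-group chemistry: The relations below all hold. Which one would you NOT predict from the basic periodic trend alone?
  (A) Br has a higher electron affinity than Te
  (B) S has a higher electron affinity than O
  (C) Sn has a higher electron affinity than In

(B)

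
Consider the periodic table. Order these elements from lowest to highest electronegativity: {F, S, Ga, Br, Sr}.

Sr < Ga < S < Br < F

F is in period 2, group 17; S is in period 3, group 16; Ga is in period 4, group 13; Br is in period 4, group 17; Sr is in period 5, group 2.
Atoms toward the upper right of the periodic table pull bonding electrons most strongly.
These span different periods and groups, so the two trends combine.
Ga > Sr: relative to Sr, both the across-period and down-group shifts push Ga's electronegativity up.
S > Ga: both effects reinforce here, so S is clearly the higher of the two.
Br > S: the two effects oppose for this pair; the across-period effect wins (2.96 vs 2.58).
F > Br: F sits above Br in group 17, so the down-group effect alone puts F higher.
Tabulated electronegativity (Pauling): F 3.98, S 2.58, Ga 1.81, Br 2.96, Sr 0.95.
So from lowest to highest: Sr < Ga < S < Br < F.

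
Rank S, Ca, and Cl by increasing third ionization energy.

The third ionization energy removes an electron from the +2 ion. For each element: S²⁺ still has 4 valence electrons; Ca²⁺ is the bare [Ar] core; Cl²⁺ still has 5 valence electrons.
Breaking into a closed-shell core is much more expensive than removing a leftover valence electron — Ca has the largest IE_3 here.
Valence configurations: S²⁺ [Ne]3s²3p², Cl²⁺ [Ne]3s²3p³.
Approximate IE_3 values (kJ/mol): S 3357, Ca 4912, Cl 3822.
Hence IE_3: S < Cl < Ca.

S < Cl < Ca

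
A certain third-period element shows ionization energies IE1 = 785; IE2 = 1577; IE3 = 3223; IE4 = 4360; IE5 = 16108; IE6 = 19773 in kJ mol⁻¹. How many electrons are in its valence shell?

Look for the largest jump between consecutive ionization energies: IE5/IE4 ≈ 3.7, far larger than any earlier ratio.
That jump marks the point where a core electron is being removed. So the atom has 4 valence electrons.

4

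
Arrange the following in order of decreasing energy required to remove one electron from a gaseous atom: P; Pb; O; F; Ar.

Across a period the outer electron is held more tightly (higher IE₁); down a group it sits in a higher shell, more shielded, and comes off more easily.
Neither a single period nor a single group — weigh both effects.
P > Pb: relative to Pb, both the across-period and down-group shifts push P's first ionization energy up.
O > P: both effects reinforce here, so O is clearly the higher of the two.
Ar > O: period and group pull opposite ways; the across-period shift dominates (1521 vs 1314 kJ/mol).
F > Ar: period and group pull opposite ways; the down-group shift dominates (1681 vs 1521 kJ/mol).
Approximate values (kJ/mol): O 1314, F 1681, P 1012, Ar 1521, Pb 716.
So from highest to lowest: F > Ar > O > P > Pb.

F > Ar > O > P > Pb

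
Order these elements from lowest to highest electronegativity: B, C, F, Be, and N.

Be < B < C < N < F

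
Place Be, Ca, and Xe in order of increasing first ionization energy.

Be is in period 2, group 2; Ca is in period 4, group 2; Xe is in period 5, group 18.
Across a period the outer electron is held more tightly (higher IE₁); down a group it sits in a higher shell, more shielded, and comes off more easily.
Here both period and group differ, so the two effects have to be weighed against each other.
Be > Ca: Be sits above Ca in group 2, so the down-group effect alone puts Be higher.
Xe > Be: the two effects oppose for this pair; the across-period effect wins (1170 vs 900 kJ/mol).
Tabulated first ionization energy (kJ/mol): Be 900, Ca 590, Xe 1170.
So from lowest to highest: Ca < Be < Xe.

Ca < Be < Xe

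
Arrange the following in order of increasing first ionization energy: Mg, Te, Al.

Al < Mg < Te

Across a period the outer electron is held more tightly (higher IE₁); down a group it sits in a higher shell, more shielded, and comes off more easily.
Here both period and group differ, so the two effects have to be weighed against each other.
Mg > Al: this pair runs against the simple trend — see the exception note.
Te > Mg: the two effects oppose for this pair; the across-period effect wins (869 vs 738 kJ/mol).
Note the exception: Mg has a higher first ionization energy than Al, contrary to the simple trend — Al's single 3p electron is easier to remove than one from Mg's filled 3s².
For reference (kJ/mol): Mg 738, Al 578, Te 869.
So from lowest to highest: Al < Mg < Te.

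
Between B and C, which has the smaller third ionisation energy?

The third ionization energy removes an electron from the +2 ion. For each element: B²⁺ still has 1 valence electron; C²⁺ still has 2 valence electrons.
All are still removing valence electrons, so compare the +2 ions as you would atoms: IE_3 generally rises across a period (higher Z_eff) and falls down a group (larger shell), subject to the usual subshell exceptions.
Valence configurations: B²⁺ [He]2s¹, C²⁺ [He]2s².
Tabulated IE_3 (kJ/mol): B 3660, C 4620.
Putting it together, IE_3: B < C.

B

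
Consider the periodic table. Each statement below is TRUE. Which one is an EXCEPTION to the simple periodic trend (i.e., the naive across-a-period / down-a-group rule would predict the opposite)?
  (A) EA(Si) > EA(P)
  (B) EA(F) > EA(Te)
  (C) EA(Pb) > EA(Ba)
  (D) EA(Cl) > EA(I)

(A)

The general trend: electron affinity increases across a period and decreases down a group.
(A) Si (period 3, group 14) vs P (period 3, group 15): the stated order contradicts the simple trend.
(B) F (period 2, group 17) vs Te (period 5, group 16): the stated order agrees with the simple trend.
(C) Pb (period 6, group 14) vs Ba (period 6, group 2): the stated order agrees with the simple trend.
(D) Cl (period 3, group 17) vs I (period 5, group 17): the stated order agrees with the simple trend.
The exception is (A): adding an electron to P's half-filled 3p³ is unfavourable, so Si (3p²) has the more exothermic EA.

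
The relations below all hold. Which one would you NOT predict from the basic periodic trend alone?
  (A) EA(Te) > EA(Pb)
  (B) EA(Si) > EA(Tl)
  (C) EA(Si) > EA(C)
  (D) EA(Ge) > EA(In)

The general trend: electron affinity increases across a period and decreases down a group.
(A) Te (period 5, group 16) vs Pb (period 6, group 14): the stated order agrees with the simple trend.
(B) Si (period 3, group 14) vs Tl (period 6, group 13): the stated order agrees with the simple trend.
(C) Si (period 3, group 14) vs C (period 2, group 14): the stated order contradicts the simple trend.
(D) Ge (period 4, group 14) vs In (period 5, group 13): the stated order agrees with the simple trend.
The exception is (C): Si's larger, more diffuse 3p orbitals accept an added electron slightly more readily than C's compact 2p.

(C)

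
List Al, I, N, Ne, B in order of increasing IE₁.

Al < B < I < N < Ne

Across a period the outer electron is held more tightly (higher IE₁); down a group it sits in a higher shell, more shielded, and comes off more easily.
These span different periods and groups, so the two trends combine.
B > Al: B sits above Al in group 13, so the down-group effect alone puts B higher.
I > B: the two effects oppose for this pair; the across-period effect wins (1008 vs 801 kJ/mol).
N > I: period and group pull opposite ways; the down-group shift dominates (1402 vs 1008 kJ/mol).
Ne > N: both are in period 2; the period trend gives Ne the larger value.
For reference (kJ/mol): B 801, N 1402, Ne 2081, Al 578, I 1008.
So from lowest to highest: Al < B < I < N < Ne.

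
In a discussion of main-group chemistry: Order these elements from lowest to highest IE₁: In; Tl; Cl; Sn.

In < Tl < Sn < Cl

Cl is in period 3, group 17; In is in period 5, group 13; Sn is in period 5, group 14; Tl is in period 6, group 13.
Across a period the outer electron is held more tightly (higher IE₁); down a group it sits in a higher shell, more shielded, and comes off more easily.
These span different periods and groups, so the two trends combine.
Tl > In: this pair runs against the simple trend — see the exception note.
Sn > Tl: both effects reinforce here, so Sn is clearly the higher of the two.
Cl > Sn: both effects reinforce here, so Cl is clearly the higher of the two.
Note the exception: Tl has a higher first ionization energy than In, contrary to the simple trend — relativistic 6s stabilisation and poor 4f/5d shielding distort the trend for the heavy p-block elements.
Tabulated first ionization energy (kJ/mol): Cl 1251, In 558, Sn 709, Tl 589.
So from lowest to highest: In < Tl < Sn < Cl.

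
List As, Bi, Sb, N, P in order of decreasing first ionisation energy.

N is in period 2, group 15; P is in period 3, group 15; As is in period 4, group 15; Sb is in period 5, group 15; Bi is in period 6, group 15.
Across a period the outer electron is held more tightly (higher IE₁); down a group it sits in a higher shell, more shielded, and comes off more easily.
All are in group 15, so first ionization energy increases up the group.
So from highest to lowest: N > P > As > Sb > Bi.

N > P > As > Sb > Bi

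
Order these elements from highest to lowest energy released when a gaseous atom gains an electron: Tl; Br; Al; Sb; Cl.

Cl > Br > Sb > Al > Tl

Atoms with high Z_eff and room in the valence shell (especially the halogens) have the most exothermic electron affinities.
Neither a single period nor a single group — weigh both effects.
Al > Tl: Al sits above Tl in group 13, so the down-group effect alone puts Al higher.
Sb > Al: period and group pull opposite ways; the across-period shift dominates (103 vs 42 kJ/mol).
Br > Sb: both effects reinforce here, so Br is clearly the higher of the two.
Cl > Br: they share group 17; the group trend gives Cl the larger value.
For reference (kJ/mol): Al 42, Cl 349, Br 325, Sb 103, Tl 19.
So from highest to lowest: Cl > Br > Sb > Al > Tl.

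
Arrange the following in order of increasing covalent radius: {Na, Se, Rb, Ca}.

Na is in period 3, group 1; Ca is in period 4, group 2; Se is in period 4, group 16; Rb is in period 5, group 1.
Atomic radius shrinks across a period as nuclear charge pulls the same shell inward, and grows down a group as new shells are added.
Neither a single period nor a single group — weigh both effects.
Na > Se: period and group pull opposite ways; the across-period shift dominates (155 vs 116 pm).
Ca > Na: period and group pull opposite ways; the down-group shift dominates (171 vs 155 pm).
Rb > Ca: relative to Ca, both the across-period and down-group shifts push Rb's atomic radius up.
Tabulated atomic radius (pm): Na 155, Ca 171, Se 116, Rb 210.
So from smallest to largest: Se < Na < Ca < Rb.

Se < Na < Ca < Rb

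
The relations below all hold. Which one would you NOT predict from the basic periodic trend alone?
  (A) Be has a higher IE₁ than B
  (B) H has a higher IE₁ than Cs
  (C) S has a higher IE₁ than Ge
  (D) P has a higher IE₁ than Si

(A)

The general trend: IE₁ increases across a period and decreases down a group.
(A) Be (period 2, group 2) vs B (period 2, group 13): the stated order contradicts the simple trend.
(B) H (period 1, group 1) vs Cs (period 6, group 1): the stated order agrees with the simple trend.
(C) S (period 3, group 16) vs Ge (period 4, group 14): the stated order agrees with the simple trend.
(D) P (period 3, group 15) vs Si (period 3, group 14): the stated order agrees with the simple trend.
The exception is (A): removing B's lone 2p electron is easier than breaking Be's filled 2s².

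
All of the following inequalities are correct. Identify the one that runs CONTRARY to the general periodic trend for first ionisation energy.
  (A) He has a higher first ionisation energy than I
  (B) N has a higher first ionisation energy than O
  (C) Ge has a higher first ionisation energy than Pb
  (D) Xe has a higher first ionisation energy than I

The general trend: first ionisation energy increases across a period and decreases down a group.
(A) He (period 1, group 18) vs I (period 5, group 17): the stated order agrees with the simple trend.
(B) N (period 2, group 15) vs O (period 2, group 16): the stated order contradicts the simple trend.
(C) Ge (period 4, group 14) vs Pb (period 6, group 14): the stated order agrees with the simple trend.
(D) Xe (period 5, group 18) vs I (period 5, group 17): the stated order agrees with the simple trend.
The exception is (B): pairing an electron in O's 2p⁴ costs repulsion energy, so O ionizes more easily than half-filled N (2p³).

(B)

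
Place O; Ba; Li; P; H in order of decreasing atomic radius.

Ba, Li, P, O, H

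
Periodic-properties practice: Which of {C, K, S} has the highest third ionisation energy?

The third ionization energy removes an electron from the +2 ion. For each element: C²⁺ still has 2 valence electrons; K²⁺ is already 1 electron into the core; S²⁺ still has 4 valence electrons.
Usually core removal costs more than valence removal, but here the competition is close: a tightly held n=2 valence electron can cost more to remove than an n=3 core electron, so the actual values have to decide it.
Valence configurations: C²⁺ [He]2s², S²⁺ [Ne]3s²3p².
Tabulated IE_3 (kJ/mol): C 4620, K 4420, S 3357.
So the third ionization energies run S < K < C.

C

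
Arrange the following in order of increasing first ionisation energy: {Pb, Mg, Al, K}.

K, Al, Pb, Mg

IE₁ increases left→right with effective nuclear charge and decreases top→bottom as the valence shell moves farther out.
Neither a single period nor a single group — weigh both effects.
Al > K: relative to K, both the across-period and down-group shifts push Al's first ionization energy up.
Pb > Al: period and group pull opposite ways; the across-period shift dominates (716 vs 578 kJ/mol).
Mg > Pb: period and group pull opposite ways; the down-group shift dominates (738 vs 716 kJ/mol).
Note the exception: Mg has a higher first ionization energy than Al, contrary to the simple trend — Al's single 3p electron is easier to remove than one from Mg's filled 3s².
Tabulated first ionization energy (kJ/mol): Mg 738, Al 578, K 419, Pb 716.
So from lowest to highest: K < Al < Pb < Mg.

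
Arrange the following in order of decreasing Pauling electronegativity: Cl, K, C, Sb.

Cl > C > Sb > K

C is in period 2, group 14; Cl is in period 3, group 17; K is in period 4, group 1; Sb is in period 5, group 15.
Smaller atoms with higher effective nuclear charge are more electronegative.
Neither a single period nor a single group — weigh both effects.
Sb > K: the two effects oppose for this pair; the across-period effect wins (2.05 vs 0.82).
C > Sb: period and group pull opposite ways; the down-group shift dominates (2.55 vs 2.05).
Cl > C: the two effects oppose for this pair; the across-period effect wins (3.16 vs 2.55).
For reference (Pauling): C 2.55, Cl 3.16, K 0.82, Sb 2.05.
So from highest to lowest: Cl > C > Sb > K.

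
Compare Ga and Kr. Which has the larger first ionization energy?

Kr

Ga is in period 4, group 13; Kr is in period 4, group 18.
Removing the outermost electron gets harder across a period and easier down a group.
All lie in period 4, so first ionization energy increases left to right.
So Kr has the larger first ionization energy (Kr > Ga).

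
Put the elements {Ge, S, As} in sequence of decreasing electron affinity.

S > Ge > As

S is in period 3, group 16; Ge is in period 4, group 14; As is in period 4, group 15.
EA tends to increase across a period and decrease down a group, though the pattern is less regular than for IE or radius.
Here both period and group differ, so the two effects have to be weighed against each other.
Ge > As: this pair runs against the simple trend — see the exception note.
S > Ge: both effects reinforce here, so S is clearly the higher of the two.
Note the exception: Ge has a higher electron affinity than As, contrary to the simple trend — adding an electron to As's half-filled 4p³ is unfavourable, so Ge (4p²) has the more exothermic EA.
For reference (kJ/mol): S 200, Ge 119, As 78.
So from highest to lowest: S > Ge > As.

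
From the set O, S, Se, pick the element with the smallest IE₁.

Se

Removing the outermost electron gets harder across a period and easier down a group.
All are in group 16, so first ionization energy increases up the group.
The smallest IE₁ among these belongs to Se.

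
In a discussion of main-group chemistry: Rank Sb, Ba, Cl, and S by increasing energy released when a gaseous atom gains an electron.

Adding an electron releases more energy for atoms nearer the top right (short of the noble gases).
Here both period and group differ, so the two effects have to be weighed against each other.
Sb > Ba: relative to Ba, both the across-period and down-group shifts push Sb's electron affinity up.
S > Sb: relative to Sb, both the across-period and down-group shifts push S's electron affinity up.
Cl > S: Cl lies to the right of S in period 3, so the across-period effect alone puts Cl higher.
Approximate values (kJ/mol): S 200, Cl 349, Sb 103, Ba 14.
So from lowest to highest: Ba < Sb < S < Cl.

Ba < Sb < S < Cl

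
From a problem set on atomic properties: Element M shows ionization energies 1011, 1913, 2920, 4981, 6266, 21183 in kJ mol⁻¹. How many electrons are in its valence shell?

Look for the largest jump between consecutive ionization energies: IE6/IE5 ≈ 3.4, far larger than any earlier ratio.
That jump marks the point where a core electron is being removed. So the atom has 5 valence electrons.

5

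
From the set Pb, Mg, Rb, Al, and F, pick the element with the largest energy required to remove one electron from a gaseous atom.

First ionization energy rises across a period (greater Z_eff holds electrons more tightly) and falls down a group (valence electrons are farther from the nucleus).
Here both period and group differ, so the two effects have to be weighed against each other.
Al > Rb: relative to Rb, both the across-period and down-group shifts push Al's first ionization energy up.
Pb > Al: period and group pull opposite ways; the across-period shift dominates (716 vs 578 kJ/mol).
Mg > Pb: the two effects oppose for this pair; the down-group effect wins (738 vs 716 kJ/mol).
F > Mg: both effects reinforce here, so F is clearly the higher of the two.
Note the exception: Mg has a higher first ionization energy than Al, contrary to the simple trend — Al's single 3p electron is easier to remove than one from Mg's filled 3s².
Approximate values (kJ/mol): F 1681, Mg 738, Al 578, Rb 403, Pb 716.
The largest energy required to remove one electron from a gaseous atom among these belongs to F.

F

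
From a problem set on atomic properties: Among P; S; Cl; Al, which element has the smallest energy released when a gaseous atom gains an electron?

Al is in period 3, group 13; P is in period 3, group 15; S is in period 3, group 16; Cl is in period 3, group 17.
Adding an electron releases more energy for atoms nearer the top right (short of the noble gases).
All lie in period 3, so electron affinity increases left to right.
The smallest energy released when a gaseous atom gains an electron among these belongs to Al.

Al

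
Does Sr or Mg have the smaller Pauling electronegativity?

Sr

Mg is in period 3, group 2; Sr is in period 5, group 2.
Atoms toward the upper right of the periodic table pull bonding electrons most strongly.
All are in group 2, so electronegativity increases up the group.
So Sr has the smaller Pauling electronegativity (Sr < Mg).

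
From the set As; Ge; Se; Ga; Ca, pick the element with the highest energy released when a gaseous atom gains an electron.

Ca is in period 4, group 2; Ga is in period 4, group 13; Ge is in period 4, group 14; As is in period 4, group 15; Se is in period 4, group 16.
Atoms with high Z_eff and room in the valence shell (especially the halogens) have the most exothermic electron affinities.
All lie in period 4; the across-period trend (electron affinity increases left to right) applies, with the exception below.
Note the exception: Ge has a higher electron affinity than As, contrary to the simple trend — adding an electron to As's half-filled 4p³ is unfavourable, so Ge (4p²) has the more exothermic EA.
Tabulated electron affinity (kJ/mol): Ca 2, Ga 29, Ge 119, As 78, Se 195.
The highest energy released when a gaseous atom gains an electron among these belongs to Se.

Se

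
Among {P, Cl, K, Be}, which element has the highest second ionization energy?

K

IE_2 is the cost of taking one more electron from the +1 cation: P⁺ still has 4 valence electrons; Cl⁺ still has 6 valence electrons; K⁺ is the bare [Ar] core; Be⁺ still has 1 valence electron.
Pulling an electron out of a noble-gas core costs far more than removing a remaining valence electron, so K sits at the high end of IE_2.
Valence configurations: P⁺ [Ne]3s²3p², Cl⁺ [Ne]3s²3p⁴, Be⁺ [He]2s¹.
Tabulated IE_2 (kJ/mol): P 1907, Cl 2298, K 3052, Be 1757.
Putting it together, IE_2: Be < P < Cl < K.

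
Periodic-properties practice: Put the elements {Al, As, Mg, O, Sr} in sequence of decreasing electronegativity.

O > As > Al > Mg > Sr

O is in period 2, group 16; Mg is in period 3, group 2; Al is in period 3, group 13; As is in period 4, group 15; Sr is in period 5, group 2.
Atoms toward the upper right of the periodic table pull bonding electrons most strongly.
Here both period and group differ, so the two effects have to be weighed against each other.
Mg > Sr: they share group 2; the group trend gives Mg the larger value.
Al > Mg: Al lies to the right of Mg in period 3, so the across-period effect alone puts Al higher.
As > Al: period and group pull opposite ways; the across-period shift dominates (2.18 vs 1.61).
O > As: both effects reinforce here, so O is clearly the higher of the two.
Tabulated electronegativity (Pauling): O 3.44, Mg 1.31, Al 1.61, As 2.18, Sr 0.95.
So from highest to lowest: O > As > Al > Mg > Sr.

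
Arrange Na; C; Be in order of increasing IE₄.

C, Na, Be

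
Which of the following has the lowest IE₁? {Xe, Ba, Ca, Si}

Ba

Si is in period 3, group 14; Ca is in period 4, group 2; Xe is in period 5, group 18; Ba is in period 6, group 2.
Removing the outermost electron gets harder across a period and easier down a group.
These span different periods and groups, so the two trends combine.
Ca > Ba: Ca sits above Ba in group 2, so the down-group effect alone puts Ca higher.
Si > Ca: relative to Ca, both the across-period and down-group shifts push Si's first ionization energy up.
Xe > Si: the two effects oppose for this pair; the across-period effect wins (1170 vs 786 kJ/mol).
Approximate values (kJ/mol): Si 786, Ca 590, Xe 1170, Ba 503.
The lowest IE₁ among these belongs to Ba.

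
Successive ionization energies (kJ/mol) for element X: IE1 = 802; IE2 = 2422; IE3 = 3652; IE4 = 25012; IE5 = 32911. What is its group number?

Group 13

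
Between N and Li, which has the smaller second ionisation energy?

IE_2 is the cost of taking one more electron from the +1 cation: N⁺ still has 4 valence electrons; Li⁺ is the bare [He] core.
Breaking into a closed-shell core is much more expensive than removing a leftover valence electron — Li has the largest IE_2 here.
Approximate IE_2 values (kJ/mol): N 2856, Li 7298.
Overall IE_2 order: N < Li.

N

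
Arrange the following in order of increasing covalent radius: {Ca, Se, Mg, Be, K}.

Be < Se < Mg < Ca < K

Be is in period 2, group 2; Mg is in period 3, group 2; K is in period 4, group 1; Ca is in period 4, group 2; Se is in period 4, group 16.
Atomic radius shrinks across a period as nuclear charge pulls the same shell inward, and grows down a group as new shells are added.
Neither a single period nor a single group — weigh both effects.
Se > Be: period and group pull opposite ways; the down-group shift dominates (116 vs 102 pm).
Mg > Se: the two effects oppose for this pair; the across-period effect wins (139 vs 116 pm).
Ca > Mg: Ca sits below Mg in group 2, so the down-group effect alone puts Ca larger.
K > Ca: both are in period 4; the period trend gives K the larger value.
For reference (pm): Be 102, Mg 139, K 196, Ca 171, Se 116.
So from smallest to largest: Be < Se < Mg < Ca < K.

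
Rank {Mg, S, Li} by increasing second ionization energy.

Mg < S < Li

The second ionization energy removes an electron from the +1 ion. For each element: Mg⁺ still has 1 valence electron; S⁺ still has 5 valence electrons; Li⁺ is the bare [He] core.
Pulling an electron out of a noble-gas core costs far more than removing a remaining valence electron, so Li sits at the high end of IE_2.
Valence configurations: Mg⁺ [Ne]3s¹, S⁺ [Ne]3s²3p³.
The numbers (kJ/mol): Mg 1451, S 2252, Li 7298.
Putting it together, IE_2: Mg < S < Li.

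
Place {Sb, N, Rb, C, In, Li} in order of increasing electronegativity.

Rb < Li < In < Sb < C < N

Li is in period 2, group 1; C is in period 2, group 14; N is in period 2, group 15; Rb is in period 5, group 1; In is in period 5, group 13; Sb is in period 5, group 15.
Smaller atoms with higher effective nuclear charge are more electronegative.
Neither a single period nor a single group — weigh both effects.
Li > Rb: they share group 1; the group trend gives Li the larger value.
In > Li: period and group pull opposite ways; the across-period shift dominates (1.78 vs 0.98).
Sb > In: both are in period 5; the period trend gives Sb the larger value.
C > Sb: period and group pull opposite ways; the down-group shift dominates (2.55 vs 2.05).
N > C: both are in period 2; the period trend gives N the larger value.
For reference (Pauling): Li 0.98, C 2.55, N 3.04, Rb 0.82, In 1.78, Sb 2.05.
So from lowest to highest: Rb < Li < In < Sb < C < N.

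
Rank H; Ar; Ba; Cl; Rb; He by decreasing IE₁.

First ionization energy rises across a period (greater Z_eff holds electrons more tightly) and falls down a group (valence electrons are farther from the nucleus).
Here both period and group differ, so the two effects have to be weighed against each other.
Ba > Rb: the two effects oppose for this pair; the across-period effect wins (503 vs 403 kJ/mol).
Cl > Ba: both effects reinforce here, so Cl is clearly the higher of the two.
H > Cl: period and group pull opposite ways; the down-group shift dominates (1312 vs 1251 kJ/mol).
Ar > H: period and group pull opposite ways; the across-period shift dominates (1521 vs 1312 kJ/mol).
He > Ar: they share group 18; the group trend gives He the larger value.
Approximate values (kJ/mol): H 1312, He 2372, Cl 1251, Ar 1521, Rb 403, Ba 503.
So from highest to lowest: He > Ar > H > Cl > Ba > Rb.

He, Ar, H, Cl, Ba, Rb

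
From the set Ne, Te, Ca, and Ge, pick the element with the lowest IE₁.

Ne is in period 2, group 18; Ca is in period 4, group 2; Ge is in period 4, group 14; Te is in period 5, group 16.
Removing the outermost electron gets harder across a period and easier down a group.
Neither a single period nor a single group — weigh both effects.
Ge > Ca: Ge lies to the right of Ca in period 4, so the across-period effect alone puts Ge higher.
Te > Ge: period and group pull opposite ways; the across-period shift dominates (869 vs 762 kJ/mol).
Ne > Te: both effects reinforce here, so Ne is clearly the higher of the two.
For reference (kJ/mol): Ne 2081, Ca 590, Ge 762, Te 869.
The lowest IE₁ among these belongs to Ca.

Ca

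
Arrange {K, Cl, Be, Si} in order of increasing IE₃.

After 2 electrons have been removed, what remains? K²⁺ is already 1 electron into the core; Cl²⁺ still has 5 valence electrons; Be²⁺ is the bare [He] core; Si²⁺ still has 2 valence electrons.
Core electrons are held far more tightly than valence electrons, so K and Be top the IE_3 order.
Valence configurations: Cl²⁺ [Ne]3s²3p³, Si²⁺ [Ne]3s².
Tabulated IE_3 (kJ/mol): K 4420, Cl 3822, Be 14849, Si 3232.
So the third ionization energies run Si < Cl < K < Be.

Si, Cl, K, Be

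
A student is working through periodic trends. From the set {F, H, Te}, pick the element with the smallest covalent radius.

H is in period 1, group 1; F is in period 2, group 17; Te is in period 5, group 16.
Radius decreases left→right (rising Z_eff, same n) and increases top→bottom (higher n).
Here both period and group differ, so the two effects have to be weighed against each other.
F > H: period and group pull opposite ways; the down-group shift dominates (64 vs 32 pm).
Te > F: both effects reinforce here, so Te is clearly the larger of the two.
For reference (pm): H 32, F 64, Te 136.
The smallest covalent radius among these belongs to H.

H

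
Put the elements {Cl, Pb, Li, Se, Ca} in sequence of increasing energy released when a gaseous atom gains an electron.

Ca < Pb < Li < Se < Cl

EA tends to increase across a period and decrease down a group, though the pattern is less regular than for IE or radius.
These span different periods and groups, so the two trends combine.
Pb > Ca: the two effects oppose for this pair; the across-period effect wins (35 vs 2 kJ/mol).
Li > Pb: period and group pull opposite ways; the down-group shift dominates (60 vs 35 kJ/mol).
Se > Li: the two effects oppose for this pair; the across-period effect wins (195 vs 60 kJ/mol).
Cl > Se: relative to Se, both the across-period and down-group shifts push Cl's electron affinity up.
For reference (kJ/mol): Li 60, Cl 349, Ca 2, Se 195, Pb 35.
So from lowest to highest: Ca < Pb < Li < Se < Cl.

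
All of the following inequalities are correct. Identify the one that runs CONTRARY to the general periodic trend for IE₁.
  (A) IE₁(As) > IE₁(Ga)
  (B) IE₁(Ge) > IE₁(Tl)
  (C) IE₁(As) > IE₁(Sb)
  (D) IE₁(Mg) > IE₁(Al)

The general trend: IE₁ increases across a period and decreases down a group.
(A) As (period 4, group 15) vs Ga (period 4, group 13): the stated order agrees with the simple trend.
(B) Ge (period 4, group 14) vs Tl (period 6, group 13): the stated order agrees with the simple trend.
(C) As (period 4, group 15) vs Sb (period 5, group 15): the stated order agrees with the simple trend.
(D) Mg (period 3, group 2) vs Al (period 3, group 13): the stated order contradicts the simple trend.
The exception is (D): Al's single 3p electron is easier to remove than one from Mg's filled 3s².

(D)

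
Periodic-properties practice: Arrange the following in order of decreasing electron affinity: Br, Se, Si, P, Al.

Br > Se > Si > P > Al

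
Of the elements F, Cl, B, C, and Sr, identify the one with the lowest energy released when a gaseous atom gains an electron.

B is in period 2, group 13; C is in period 2, group 14; F is in period 2, group 17; Cl is in period 3, group 17; Sr is in period 5, group 2.
EA tends to increase across a period and decrease down a group, though the pattern is less regular than for IE or radius.
Here both period and group differ, so the two effects have to be weighed against each other.
B > Sr: relative to Sr, both the across-period and down-group shifts push B's electron affinity up.
C > B: C lies to the right of B in period 2, so the across-period effect alone puts C higher.
F > C: both are in period 2; the period trend gives F the larger value.
Cl > F: this pair runs against the simple trend — see the exception note.
Note the exception: Cl has a higher electron affinity than F, contrary to the simple trend — F's small 2p subshell makes the incoming electron feel strong e⁻–e⁻ repulsion, so Cl actually releases more energy on gaining an electron.
Tabulated electron affinity (kJ/mol): B 27, C 122, F 328, Cl 349, Sr 5.
The lowest energy released when a gaseous atom gains an electron among these belongs to Sr.

Sr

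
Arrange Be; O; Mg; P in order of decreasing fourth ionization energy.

Consider each +3 ion: Be³⁺ is already 1 electron into the core; O³⁺ still has 3 valence electrons; Mg³⁺ is already 1 electron into the core; P³⁺ still has 2 valence electrons.
Pulling an electron out of a noble-gas core costs far more than removing a remaining valence electron, so Mg and Be sit at the high end of IE_4.
Valence configurations: O³⁺ [He]2s²2p¹, P³⁺ [Ne]3s².
Tabulated IE_4 (kJ/mol): Be 21007, O 7469, Mg 10543, P 4964.
Overall IE_4 order: P < O < Mg < Be.

Be > Mg > O > P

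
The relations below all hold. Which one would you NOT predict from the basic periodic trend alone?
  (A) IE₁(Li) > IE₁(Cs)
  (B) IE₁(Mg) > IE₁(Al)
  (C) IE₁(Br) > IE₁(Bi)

(B)

The general trend: first ionization energy increases across a period and decreases down a group.
(A) Li (period 2, group 1) vs Cs (period 6, group 1): the stated order agrees with the simple trend.
(B) Mg (period 3, group 2) vs Al (period 3, group 13): the stated order contradicts the simple trend.
(C) Br (period 4, group 17) vs Bi (period 6, group 15): the stated order agrees with the simple trend.
The exception is (B): Al's single 3p electron is easier to remove than one from Mg's filled 3s².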